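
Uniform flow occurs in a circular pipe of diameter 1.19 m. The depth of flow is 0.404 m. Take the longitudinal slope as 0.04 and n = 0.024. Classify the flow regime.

For a circular section of diameter D = 1.19 m at depth y = 0.404 m, the central angle is θ = 2 arccos(1 − 2y/D) = 2.488 rad. Then A = (D²/8)(θ − sin θ) = 0.3328 m² and P = Dθ/2 = 1.48 m.
Hydraulic radius R = A/P = 0.3328/1.48 = 0.2248 m.
V = (1/n) R^(2/3) √S = (1/0.024) × 0.2248^(2/3) × √0.04 = 3.081 m/s. Hydraulic depth D_h = A/T = 0.3328/1.127 = 0.2953 m.
Froude number Fr = V/√(g·D_h) = 3.081/√(9.81×0.2953) = 1.81, which is greater than 1, so the flow is supercritical.

supercritical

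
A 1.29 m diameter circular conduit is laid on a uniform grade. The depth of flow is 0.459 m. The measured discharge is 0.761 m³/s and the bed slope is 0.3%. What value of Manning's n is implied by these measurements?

For a circular section of diameter D = 1.29 m at depth y = 0.459 m, the central angle is θ = 2 arccos(1 − 2y/D) = 2.557 rad. Then A = (D²/8)(θ − sin θ) = 0.4169 m² and P = Dθ/2 = 1.649 m.
Hydraulic radius R = A/P = 0.4169/1.649 = 0.2528 m.
Rearranging Manning's equation: n = (1/Q) A R^(2/3) S^(1/2) = (1/0.761) × 0.4169 × 0.2528^(2/3) × √0.003 = 0.012.

n = 0.012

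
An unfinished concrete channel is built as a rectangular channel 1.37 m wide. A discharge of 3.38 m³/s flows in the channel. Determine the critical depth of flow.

For a rectangular channel, critical depth y_c = (q²/g)^(1/3) where q = Q/b = 3.38/1.37 = 2.467 m²/s.
So y_c = (2.467²/9.81)^(1/3) = 0.853 m.

y_c = 0.853 m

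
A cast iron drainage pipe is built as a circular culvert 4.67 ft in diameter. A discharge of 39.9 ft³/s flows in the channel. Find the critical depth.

y_c = 1.8 ft

At critical depth, Q² T / (g A³) = 1, i.e. A³/T = Q²/g = 39.9²/32.2 = 49.44.
Try y = 2.08 ft: A³/T = 86.44 — too large.
Try y = 1.51 ft: A³/T = 25.21 — too small.
Try y = 1.8 ft: A³/T = 49.64 — close enough.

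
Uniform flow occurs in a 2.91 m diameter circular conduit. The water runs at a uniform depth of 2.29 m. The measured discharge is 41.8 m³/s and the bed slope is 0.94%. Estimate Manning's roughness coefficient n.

n = 0.012

For a circular section of diameter D = 2.91 m at depth y = 2.29 m, the central angle is θ = 2 arccos(1 − 2y/D) = 4.364 rad. Then A = (D²/8)(θ − sin θ) = 5.614 m² and P = Dθ/2 = 6.35 m.
Hydraulic radius R = A/P = 5.614/6.35 = 0.8842 m.
Rearranging Manning's equation: n = (1/Q) A R^(2/3) S^(1/2) = (1/41.8) × 5.614 × 0.8842^(2/3) × √0.0094 = 0.012.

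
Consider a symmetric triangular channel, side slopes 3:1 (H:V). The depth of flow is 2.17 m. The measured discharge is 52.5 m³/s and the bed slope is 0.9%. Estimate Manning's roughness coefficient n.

For a triangular section with side slope z = 3: A = zy² = 3×2.17² = 14.13 m²; P = 2y√(1+z²) = 2×2.17×3.162 = 13.72 m.
Hydraulic radius R = A/P = 14.13/13.72 = 1.029 m.
Rearranging Manning's equation: n = (1/Q) A R^(2/3) S^(1/2) = (1/52.5) × 14.13 × 1.029^(2/3) × √0.009 = 0.026.

n = 0.026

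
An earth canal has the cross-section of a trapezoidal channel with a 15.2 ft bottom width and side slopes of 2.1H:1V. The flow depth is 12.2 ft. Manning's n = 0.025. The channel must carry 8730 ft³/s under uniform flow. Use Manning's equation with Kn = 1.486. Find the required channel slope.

With bottom width b = 15.2 ft and side slope z = 2.1: A = (b + zy)y = (15.2 + 2.1×12.2)×12.2 = 498 ft²; P = b + 2y√(1+z²) = 15.2 + 2×12.2×2.326 = 71.95 ft.
Hydraulic radius R = A/P = 498/71.95 = 6.921 ft.
From Manning's equation, S = [nQ / (1.486 A R^(2/3))]² = [0.025 × 8730 / (1.486 × 498 × 6.921^(2/3))]² = 0.00659.

S = 0.00659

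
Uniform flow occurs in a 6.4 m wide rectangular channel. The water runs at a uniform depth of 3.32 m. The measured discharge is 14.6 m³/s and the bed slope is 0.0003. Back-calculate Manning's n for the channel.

Flow area A = b·y = 6.4 × 3.32 = 21.25 m². Wetted perimeter P = b + 2y = 6.4 + 2×3.32 = 13.04 m.
Hydraulic radius R = A/P = 21.25/13.04 = 1.629 m.
Rearranging Manning's equation: n = (1/Q) A R^(2/3) S^(1/2) = (1/14.6) × 21.25 × 1.629^(2/3) × √0.0003 = 0.0349.

n = 0.0349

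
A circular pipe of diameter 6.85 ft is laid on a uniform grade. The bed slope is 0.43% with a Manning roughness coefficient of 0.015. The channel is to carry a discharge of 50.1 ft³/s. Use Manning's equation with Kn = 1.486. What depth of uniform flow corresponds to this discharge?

y_n = 1.77 ft

Manning's equation rearranged: A R^(2/3) = nQ / (1.486·√S) = 0.015 × 50.1 / (1.486 × √0.0043) = 7.712.
At y = 2.13 ft: A R^(2/3) = 11.07 — high.
At y = 1.2 ft: A R^(2/3) = 3.527 — low.
At y = 1.77 ft: A R^(2/3) = 7.714 — ≈ 7.712.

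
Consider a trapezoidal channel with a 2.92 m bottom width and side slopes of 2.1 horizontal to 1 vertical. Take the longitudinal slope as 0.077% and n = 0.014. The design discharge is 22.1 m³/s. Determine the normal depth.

y_n = 1.7 m

Manning's equation rearranged: A R^(2/3) = nQ / (1·√S) = 0.014 × 22.1 / (√0.00077) = 11.15.
Trying y = 1.32 m: A R^(2/3) = 6.632 — low.
Trying y = 1.7 m: A R^(2/3) = 11.17 — matches.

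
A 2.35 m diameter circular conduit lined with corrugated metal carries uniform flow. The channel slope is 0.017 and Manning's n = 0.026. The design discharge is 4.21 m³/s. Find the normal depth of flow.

Manning's equation rearranged: A R^(2/3) = nQ / (1·√S) = 0.026 × 4.21 / (√0.017) = 0.8395.
Try y = 0.732 m: A R^(2/3) = 0.6406 — low.
Try y = 1.04 m: A R^(2/3) = 1.23 — high.
Try y = 0.844 m: A R^(2/3) = 0.8398 — close enough.

y_n = 0.844 m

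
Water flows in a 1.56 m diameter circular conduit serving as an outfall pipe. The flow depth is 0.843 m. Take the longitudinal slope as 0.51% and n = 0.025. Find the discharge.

Q = 1.66 m³/s

For a circular section of diameter D = 1.56 m at depth y = 0.843 m, the central angle is θ = 2 arccos(1 − 2y/D) = 3.303 rad. Then A = (D²/8)(θ − sin θ) = 1.054 m² and P = Dθ/2 = 2.577 m.
Hydraulic radius R = A/P = 1.054/2.577 = 0.409 m.
Manning's equation: Q = (1/n) A R^(2/3) S^(1/2) = (1/0.025) × 1.054 × 0.409^(2/3) × 0.0051^(1/2) = 1.66 m³/s.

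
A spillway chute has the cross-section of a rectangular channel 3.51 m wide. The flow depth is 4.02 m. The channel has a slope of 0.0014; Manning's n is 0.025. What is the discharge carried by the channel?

Q = 24.1 m³/s

Flow area A = b·y = 3.51 × 4.02 = 14.11 m². Wetted perimeter P = b + 2y = 3.51 + 2×4.02 = 11.55 m.
Hydraulic radius R = A/P = 14.11/11.55 = 1.222 m.
Manning's equation: Q = (1/n) A R^(2/3) S^(1/2) = (1/0.025) × 14.11 × 1.222^(2/3) × 0.0014^(1/2) = 24.1 m³/s.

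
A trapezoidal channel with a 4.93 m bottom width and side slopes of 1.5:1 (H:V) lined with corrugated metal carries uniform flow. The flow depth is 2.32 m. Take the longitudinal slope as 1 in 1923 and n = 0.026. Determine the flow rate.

With bottom width b = 4.93 m and side slope z = 1.5: A = (b + zy)y = (4.93 + 1.5×2.32)×2.32 = 19.51 m²; P = b + 2y√(1+z²) = 4.93 + 2×2.32×1.803 = 13.29 m.
Hydraulic radius R = A/P = 19.51/13.29 = 1.468 m.
Manning's equation: Q = (1/n) A R^(2/3) S^(1/2) = (1/0.026) × 19.51 × 1.468^(2/3) × 0.00052^(1/2) = 22.1 m³/s.

Q = 22.1 m³/s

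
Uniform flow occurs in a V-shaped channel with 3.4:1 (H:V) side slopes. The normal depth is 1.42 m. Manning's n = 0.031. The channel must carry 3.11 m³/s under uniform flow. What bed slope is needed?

For a triangular section with side slope z = 3.4: A = zy² = 3.4×1.42² = 6.856 m²; P = 2y√(1+z²) = 2×1.42×3.544 = 10.06 m.
Hydraulic radius R = A/P = 6.856/10.06 = 0.6811 m.
From Manning's equation, S = [nQ / (1 A R^(2/3))]² = [0.031 × 3.11 / (1 × 6.856 × 0.6811^(2/3))]² = 0.00033.

S = 0.00033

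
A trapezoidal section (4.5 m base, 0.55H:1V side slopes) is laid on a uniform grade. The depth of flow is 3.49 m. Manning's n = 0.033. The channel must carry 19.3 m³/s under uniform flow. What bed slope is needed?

S = 0.00037

With bottom width b = 4.5 m and side slope z = 0.55: A = (b + zy)y = (4.5 + 0.55×3.49)×3.49 = 22.4 m²; P = b + 2y√(1+z²) = 4.5 + 2×3.49×1.141 = 12.47 m.
Hydraulic radius R = A/P = 22.4/12.47 = 1.797 m.
From Manning's equation, S = [nQ / (1 A R^(2/3))]² = [0.033 × 19.3 / (1 × 22.4 × 1.797^(2/3))]² = 0.00037.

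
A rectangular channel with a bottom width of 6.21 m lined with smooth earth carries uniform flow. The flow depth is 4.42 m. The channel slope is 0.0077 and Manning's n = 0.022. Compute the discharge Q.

Flow area A = b·y = 6.21 × 4.42 = 27.45 m². Wetted perimeter P = b + 2y = 6.21 + 2×4.42 = 15.05 m.
Hydraulic radius R = A/P = 27.45/15.05 = 1.824 m.
Manning's equation: Q = (1/n) A R^(2/3) S^(1/2) = (1/0.022) × 27.45 × 1.824^(2/3) × 0.0077^(1/2) = 163 m³/s.

Q = 163 m³/s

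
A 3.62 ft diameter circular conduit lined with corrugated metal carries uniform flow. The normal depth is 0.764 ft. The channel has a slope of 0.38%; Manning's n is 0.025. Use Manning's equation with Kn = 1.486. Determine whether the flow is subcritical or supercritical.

For a circular section of diameter D = 3.62 ft at depth y = 0.764 ft, the central angle is θ = 2 arccos(1 − 2y/D) = 1.909 rad. Then A = (D²/8)(θ − sin θ) = 1.582 ft² and P = Dθ/2 = 3.456 ft.
Hydraulic radius R = A/P = 1.582/3.456 = 0.4579 ft.
V = (1.486/n) R^(2/3) √S = (1.486/0.025) × 0.4579^(2/3) × √0.0038 = 2.177 ft/s. Hydraulic depth D_h = A/T = 1.582/2.954 = 0.5356 ft.
Froude number Fr = V/√(g·D_h) = 2.177/√(32.2×0.5356) = 0.524, which is less than 1, so the flow is subcritical.

subcritical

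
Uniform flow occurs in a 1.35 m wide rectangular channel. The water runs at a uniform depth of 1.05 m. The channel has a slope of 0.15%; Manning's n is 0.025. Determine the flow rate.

Q = 1.21 m³/s

Flow area A = b·y = 1.35 × 1.05 = 1.418 m². Wetted perimeter P = b + 2y = 1.35 + 2×1.05 = 3.45 m.
Hydraulic radius R = A/P = 1.418/3.45 = 0.4109 m.
Manning's equation: Q = (1/n) A R^(2/3) S^(1/2) = (1/0.025) × 1.418 × 0.4109^(2/3) × 0.0015^(1/2) = 1.21 m³/s.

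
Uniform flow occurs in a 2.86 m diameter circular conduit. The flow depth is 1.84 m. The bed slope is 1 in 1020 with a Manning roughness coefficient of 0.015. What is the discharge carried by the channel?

For a circular section of diameter D = 2.86 m at depth y = 1.84 m, the central angle is θ = 2 arccos(1 − 2y/D) = 3.723 rad. Then A = (D²/8)(θ − sin θ) = 4.368 m² and P = Dθ/2 = 5.324 m.
Hydraulic radius R = A/P = 4.368/5.324 = 0.8205 m.
Manning's equation: Q = (1/n) A R^(2/3) S^(1/2) = (1/0.015) × 4.368 × 0.8205^(2/3) × 0.0009804^(1/2) = 7.99 m³/s.

Q = 7.99 m³/s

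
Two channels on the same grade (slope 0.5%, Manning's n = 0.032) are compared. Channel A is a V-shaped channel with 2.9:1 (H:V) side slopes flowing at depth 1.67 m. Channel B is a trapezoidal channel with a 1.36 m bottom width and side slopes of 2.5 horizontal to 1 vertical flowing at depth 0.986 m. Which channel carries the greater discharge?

Channel A: For a triangular section with side slope z = 2.9: A = zy² = 2.9×1.67² = 8.088 m²; P = 2y√(1+z²) = 2×1.67×3.068 = 10.25 m. Hydraulic radius R = A/P = 8.088/10.25 = 0.7894 m. Q_A = (1/0.032)·8.088·0.7894^(2/3)·√0.005 = 15.26 m³/s.
Channel B: With bottom width b = 1.36 m and side slope z = 2.5: A = (b + zy)y = (1.36 + 2.5×0.986)×0.986 = 3.771 m²; P = b + 2y√(1+z²) = 1.36 + 2×0.986×2.693 = 6.67 m. Hydraulic radius R = A/P = 3.771/6.67 = 0.5655 m. Q_B = (1/0.032)·3.771·0.5655^(2/3)·√0.005 = 5.699 m³/s.
Q_A = 15.26 m³/s vs Q_B = 5.699 m³/s, so channel A carries more.

channel A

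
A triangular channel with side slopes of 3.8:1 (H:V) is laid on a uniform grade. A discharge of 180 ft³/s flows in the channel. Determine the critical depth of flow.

At critical depth, Q² T / (g A³) = 1, i.e. A³/T = Q²/g = 180²/32.2 = 1006.
Try y = 2.2 ft: A³/T = 372.1 — too small.
Try y = 3.26 ft: A³/T = 2658 — too large.
Try y = 2.68 ft: A³/T = 998.2 — close enough.

y_c = 2.68 ft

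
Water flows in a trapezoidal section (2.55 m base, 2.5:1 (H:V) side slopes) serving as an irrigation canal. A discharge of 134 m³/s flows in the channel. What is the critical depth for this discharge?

At critical depth, Q² T / (g A³) = 1, i.e. A³/T = Q²/g = 134²/9.81 = 1830.
Trying y = 3.9 m: A³/T = 5006 — over.
Trying y = 2.28 m: A³/T = 477.1 — short.
Trying y = 3.11 m: A³/T = 1829 — matches.

y_c = 3.11 m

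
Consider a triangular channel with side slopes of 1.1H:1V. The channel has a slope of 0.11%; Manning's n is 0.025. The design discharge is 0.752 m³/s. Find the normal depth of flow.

y_n = 1 m

Manning's equation rearranged: A R^(2/3) = nQ / (1·√S) = 0.025 × 0.752 / (√0.0011) = 0.5668.
At y = 1.19 m: A R^(2/3) = 0.9015 — too large.
At y = 0.896 m: A R^(2/3) = 0.423 — too small.
At y = 1 m: A R^(2/3) = 0.5669 — close enough.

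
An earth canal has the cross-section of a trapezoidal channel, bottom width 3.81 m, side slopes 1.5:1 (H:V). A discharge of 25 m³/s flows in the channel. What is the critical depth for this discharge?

y_c = 1.36 m

At critical depth, Q² T / (g A³) = 1, i.e. A³/T = Q²/g = 25²/9.81 = 63.71.
Try y = 1.08 m: A³/T = 28.61 — too small.
Try y = 1.47 m: A³/T = 84.1 — too large.
Try y = 1.36 m: A³/T = 63.83 — matches.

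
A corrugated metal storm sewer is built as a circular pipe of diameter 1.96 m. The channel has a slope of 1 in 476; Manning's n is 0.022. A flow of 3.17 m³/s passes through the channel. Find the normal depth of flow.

Manning's equation rearranged: A R^(2/3) = nQ / (1·√S) = 0.022 × 3.17 / (√0.002101) = 1.522.
At y = 1.67 m: A R^(2/3) = 1.936 — over.
At y = 1.19 m: A R^(2/3) = 1.283 — short.
At y = 1.34 m: A R^(2/3) = 1.522 — matches.

y_n = 1.34 m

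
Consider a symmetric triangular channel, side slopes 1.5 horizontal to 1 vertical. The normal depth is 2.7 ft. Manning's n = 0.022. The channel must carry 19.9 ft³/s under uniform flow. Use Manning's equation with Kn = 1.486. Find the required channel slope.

For a triangular section with side slope z = 1.5: A = zy² = 1.5×2.7² = 10.94 ft²; P = 2y√(1+z²) = 2×2.7×1.803 = 9.735 ft.
Hydraulic radius R = A/P = 10.94/9.735 = 1.123 ft.
From Manning's equation, S = [nQ / (1.486 A R^(2/3))]² = [0.022 × 19.9 / (1.486 × 10.94 × 1.123^(2/3))]² = 0.000622.

S = 0.000622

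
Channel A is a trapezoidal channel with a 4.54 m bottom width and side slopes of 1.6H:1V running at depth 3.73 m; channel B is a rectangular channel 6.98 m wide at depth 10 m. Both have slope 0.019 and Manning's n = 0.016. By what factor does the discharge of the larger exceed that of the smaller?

Channel A: With bottom width b = 4.54 m and side slope z = 1.6: A = (b + zy)y = (4.54 + 1.6×3.73)×3.73 = 39.19 m²; P = b + 2y√(1+z²) = 4.54 + 2×3.73×1.887 = 18.62 m. Hydraulic radius R = A/P = 39.19/18.62 = 2.105 m. Q_A = (1/0.016)·39.19·2.105^(2/3)·√0.019 = 554.7 m³/s.
Channel B: Flow area A = b·y = 6.98 × 10 = 69.8 m². Wetted perimeter P = b + 2y = 6.98 + 2×10 = 26.98 m. Hydraulic radius R = A/P = 69.8/26.98 = 2.587 m. Q_B = (1/0.016)·69.8·2.587^(2/3)·√0.019 = 1133 m³/s.
The larger discharge is 1133 m³/s and the smaller is 554.7 m³/s; the ratio is 2.04.

2.04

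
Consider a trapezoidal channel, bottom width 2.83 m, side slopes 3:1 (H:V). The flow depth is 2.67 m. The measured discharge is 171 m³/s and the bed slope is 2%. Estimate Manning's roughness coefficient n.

n = 0.0309

With bottom width b = 2.83 m and side slope z = 3: A = (b + zy)y = (2.83 + 3×2.67)×2.67 = 28.94 m²; P = b + 2y√(1+z²) = 2.83 + 2×2.67×3.162 = 19.72 m.
Hydraulic radius R = A/P = 28.94/19.72 = 1.468 m.
Rearranging Manning's equation: n = (1/Q) A R^(2/3) S^(1/2) = (1/171) × 28.94 × 1.468^(2/3) × √0.02 = 0.0309.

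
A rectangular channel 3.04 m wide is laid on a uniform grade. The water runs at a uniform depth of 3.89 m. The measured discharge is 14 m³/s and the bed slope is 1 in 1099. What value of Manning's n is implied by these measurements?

n = 0.027

Flow area A = b·y = 3.04 × 3.89 = 11.83 m². Wetted perimeter P = b + 2y = 3.04 + 2×3.89 = 10.82 m.
Hydraulic radius R = A/P = 11.83/10.82 = 1.093 m.
Rearranging Manning's equation: n = (1/Q) A R^(2/3) S^(1/2) = (1/14) × 11.83 × 1.093^(2/3) × √0.0009099 = 0.027.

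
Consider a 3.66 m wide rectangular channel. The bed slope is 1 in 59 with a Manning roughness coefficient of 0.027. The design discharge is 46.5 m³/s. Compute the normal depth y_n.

Manning's equation rearranged: A R^(2/3) = nQ / (1·√S) = 0.027 × 46.5 / (√0.01695) = 9.644.
At y = 2.79 m: A R^(2/3) = 10.92 — high.
At y = 2.53 m: A R^(2/3) = 9.638 — matches.

y_n = 2.53 m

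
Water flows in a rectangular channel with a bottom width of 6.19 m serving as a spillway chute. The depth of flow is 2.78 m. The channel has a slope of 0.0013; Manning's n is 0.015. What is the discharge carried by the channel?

Q = 53.3 m³/s

Flow area A = b·y = 6.19 × 2.78 = 17.21 m². Wetted perimeter P = b + 2y = 6.19 + 2×2.78 = 11.75 m.
Hydraulic radius R = A/P = 17.21/11.75 = 1.465 m.
Manning's equation: Q = (1/n) A R^(2/3) S^(1/2) = (1/0.015) × 17.21 × 1.465^(2/3) × 0.0013^(1/2) = 53.3 m³/s.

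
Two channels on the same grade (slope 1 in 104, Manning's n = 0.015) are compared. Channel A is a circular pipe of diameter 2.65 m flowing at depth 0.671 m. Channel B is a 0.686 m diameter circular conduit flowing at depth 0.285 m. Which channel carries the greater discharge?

Channel A: For a circular section of diameter D = 2.65 m at depth y = 0.671 m, the central angle is θ = 2 arccos(1 − 2y/D) = 2.109 rad. Then A = (D²/8)(θ − sin θ) = 1.098 m² and P = Dθ/2 = 2.795 m. Hydraulic radius R = A/P = 1.098/2.795 = 0.3928 m. Q_A = (1/0.015)·1.098·0.3928^(2/3)·√0.009615 = 3.849 m³/s.
Channel B: For a circular section of diameter D = 0.686 m at depth y = 0.285 m, the central angle is θ = 2 arccos(1 − 2y/D) = 2.802 rad. Then A = (D²/8)(θ − sin θ) = 0.1452 m² and P = Dθ/2 = 0.961 m. Hydraulic radius R = A/P = 0.1452/0.961 = 0.1511 m. Q_B = (1/0.015)·0.1452·0.1511^(2/3)·√0.009615 = 0.2693 m³/s.
Q_A = 3.849 m³/s vs Q_B = 0.2693 m³/s, so channel A carries more.

channel A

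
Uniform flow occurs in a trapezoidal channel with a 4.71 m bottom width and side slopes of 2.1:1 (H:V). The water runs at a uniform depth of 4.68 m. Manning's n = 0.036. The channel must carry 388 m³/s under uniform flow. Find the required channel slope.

With bottom width b = 4.71 m and side slope z = 2.1: A = (b + zy)y = (4.71 + 2.1×4.68)×4.68 = 68.04 m²; P = b + 2y√(1+z²) = 4.71 + 2×4.68×2.326 = 26.48 m.
Hydraulic radius R = A/P = 68.04/26.48 = 2.569 m.
From Manning's equation, S = [nQ / (1 A R^(2/3))]² = [0.036 × 388 / (1 × 68.04 × 2.569^(2/3))]² = 0.012.

S = 0.012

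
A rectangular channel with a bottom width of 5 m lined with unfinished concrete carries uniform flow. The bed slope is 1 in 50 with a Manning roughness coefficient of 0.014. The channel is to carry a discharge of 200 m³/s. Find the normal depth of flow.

y_n = 3.17 m

Manning's equation rearranged: A R^(2/3) = nQ / (1·√S) = 0.014 × 200 / (√0.02) = 19.8.
Try y = 3.97 m: A R^(2/3) = 26.4 — over.
Try y = 3.17 m: A R^(2/3) = 19.81 — matches.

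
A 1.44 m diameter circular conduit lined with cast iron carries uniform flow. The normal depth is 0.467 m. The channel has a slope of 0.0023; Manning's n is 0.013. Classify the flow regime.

For a circular section of diameter D = 1.44 m at depth y = 0.467 m, the central angle is θ = 2 arccos(1 − 2y/D) = 2.423 rad. Then A = (D²/8)(θ − sin θ) = 0.4576 m² and P = Dθ/2 = 1.745 m.
Hydraulic radius R = A/P = 0.4576/1.745 = 0.2623 m.
V = (1/n) R^(2/3) √S = (1/0.013) × 0.2623^(2/3) × √0.0023 = 1.512 m/s. Hydraulic depth D_h = A/T = 0.4576/1.348 = 0.3394 m.
Froude number Fr = V/√(g·D_h) = 1.512/√(9.81×0.3394) = 0.828, which is less than 1, so the flow is subcritical.

subcritical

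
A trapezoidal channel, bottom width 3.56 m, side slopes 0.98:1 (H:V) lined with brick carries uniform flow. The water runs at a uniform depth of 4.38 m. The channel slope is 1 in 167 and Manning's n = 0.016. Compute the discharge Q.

With bottom width b = 3.56 m and side slope z = 0.98: A = (b + zy)y = (3.56 + 0.98×4.38)×4.38 = 34.39 m²; P = b + 2y√(1+z²) = 3.56 + 2×4.38×1.4 = 15.83 m.
Hydraulic radius R = A/P = 34.39/15.83 = 2.173 m.
Manning's equation: Q = (1/n) A R^(2/3) S^(1/2) = (1/0.016) × 34.39 × 2.173^(2/3) × 0.005988^(1/2) = 279 m³/s.

Q = 279 m³/s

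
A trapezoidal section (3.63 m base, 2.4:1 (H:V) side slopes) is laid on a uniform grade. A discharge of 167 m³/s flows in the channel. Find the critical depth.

At critical depth, Q² T / (g A³) = 1, i.e. A³/T = Q²/g = 167²/9.81 = 2843.
Try y = 4.03 m: A³/T = 6705 — high.
Try y = 2.74 m: A³/T = 1303 — low.
Try y = 3.3 m: A³/T = 2844 — close enough.

y_c = 3.3 m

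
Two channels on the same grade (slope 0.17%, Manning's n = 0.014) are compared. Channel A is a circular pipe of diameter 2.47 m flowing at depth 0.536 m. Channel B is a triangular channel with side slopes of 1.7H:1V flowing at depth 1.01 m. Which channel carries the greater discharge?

Channel A: For a circular section of diameter D = 2.47 m at depth y = 0.536 m, the central angle is θ = 2 arccos(1 − 2y/D) = 1.938 rad. Then A = (D²/8)(θ − sin θ) = 0.7665 m² and P = Dθ/2 = 2.394 m. Hydraulic radius R = A/P = 0.7665/2.394 = 0.3202 m. Q_A = (1/0.014)·0.7665·0.3202^(2/3)·√0.0017 = 1.057 m³/s.
Channel B: For a triangular section with side slope z = 1.7: A = zy² = 1.7×1.01² = 1.734 m²; P = 2y√(1+z²) = 2×1.01×1.972 = 3.984 m. Hydraulic radius R = A/P = 1.734/3.984 = 0.4353 m. Q_B = (1/0.014)·1.734·0.4353^(2/3)·√0.0017 = 2.933 m³/s.
Q_A = 1.057 m³/s vs Q_B = 2.933 m³/s, so channel B carries more.

channel B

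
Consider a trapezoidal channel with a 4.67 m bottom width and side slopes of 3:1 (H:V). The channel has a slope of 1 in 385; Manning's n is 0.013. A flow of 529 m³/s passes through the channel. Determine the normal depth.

Manning's equation rearranged: A R^(2/3) = nQ / (1·√S) = 0.013 × 529 / (√0.002597) = 134.9.
Trying y = 3.65 m: A R^(2/3) = 92.13 — short.
Trying y = 5.44 m: A R^(2/3) = 233.4 — over.
Trying y = 4.31 m: A R^(2/3) = 135.1 — ≈ 134.9.

y_n = 4.31 m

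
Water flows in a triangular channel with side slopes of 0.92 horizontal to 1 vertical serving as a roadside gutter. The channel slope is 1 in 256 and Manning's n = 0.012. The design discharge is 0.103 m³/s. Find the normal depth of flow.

Manning's equation rearranged: A R^(2/3) = nQ / (1·√S) = 0.012 × 0.103 / (√0.003906) = 0.01978.
Try y = 0.388 m: A R^(2/3) = 0.03579 — high.
Try y = 0.311 m: A R^(2/3) = 0.01984 — ≈ 0.01978.

y_n = 0.311 m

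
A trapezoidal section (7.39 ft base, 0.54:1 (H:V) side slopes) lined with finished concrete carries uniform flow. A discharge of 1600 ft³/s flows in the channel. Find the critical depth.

y_c = 9.04 ft

At critical depth, Q² T / (g A³) = 1, i.e. A³/T = Q²/g = 1600²/32.2 = 79500.
Try y = 10.6 ft: A³/T = 142600 — high.
Try y = 8.09 ft: A³/T = 53380 — low.
Try y = 9.04 ft: A³/T = 79590 — matches.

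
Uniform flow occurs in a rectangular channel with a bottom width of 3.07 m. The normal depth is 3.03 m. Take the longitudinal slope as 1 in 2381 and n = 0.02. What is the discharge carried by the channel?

Q = 9.65 m³/s

Flow area A = b·y = 3.07 × 3.03 = 9.302 m². Wetted perimeter P = b + 2y = 3.07 + 2×3.03 = 9.13 m.
Hydraulic radius R = A/P = 9.302/9.13 = 1.019 m.
Manning's equation: Q = (1/n) A R^(2/3) S^(1/2) = (1/0.02) × 9.302 × 1.019^(2/3) × 0.00042^(1/2) = 9.65 m³/s.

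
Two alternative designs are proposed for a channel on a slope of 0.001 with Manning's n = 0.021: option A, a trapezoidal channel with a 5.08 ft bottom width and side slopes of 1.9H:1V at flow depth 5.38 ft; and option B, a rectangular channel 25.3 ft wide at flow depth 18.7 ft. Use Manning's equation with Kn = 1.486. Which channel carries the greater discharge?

channel B

Channel A: With bottom width b = 5.08 ft and side slope z = 1.9: A = (b + zy)y = (5.08 + 1.9×5.38)×5.38 = 82.32 ft²; P = b + 2y√(1+z²) = 5.08 + 2×5.38×2.147 = 28.18 ft. Hydraulic radius R = A/P = 82.32/28.18 = 2.921 ft. Q_A = (1.486/0.021)·82.32·2.921^(2/3)·√0.001 = 376.4 ft³/s.
Channel B: Flow area A = b·y = 25.3 × 18.7 = 473.1 ft². Wetted perimeter P = b + 2y = 25.3 + 2×18.7 = 62.7 ft. Hydraulic radius R = A/P = 473.1/62.7 = 7.546 ft. Q_B = (1.486/0.021)·473.1·7.546^(2/3)·√0.001 = 4073 ft³/s.
Q_A = 376.4 ft³/s vs Q_B = 4073 ft³/s, so channel B carries more.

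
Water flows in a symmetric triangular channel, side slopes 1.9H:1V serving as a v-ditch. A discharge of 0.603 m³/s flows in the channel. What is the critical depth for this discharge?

y_c = 0.46 m

At critical depth, Q² T / (g A³) = 1, i.e. A³/T = Q²/g = 0.603²/9.81 = 0.03707.
Try y = 0.514 m: A³/T = 0.06476 — high.
Try y = 0.355 m: A³/T = 0.01018 — low.
Try y = 0.46 m: A³/T = 0.03718 — matches.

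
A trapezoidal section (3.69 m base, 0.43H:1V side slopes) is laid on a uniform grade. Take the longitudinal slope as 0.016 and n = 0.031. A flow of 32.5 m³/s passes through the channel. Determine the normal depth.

y_n = 1.75 m

Manning's equation rearranged: A R^(2/3) = nQ / (1·√S) = 0.031 × 32.5 / (√0.016) = 7.965.
Try y = 1.94 m: A R^(2/3) = 9.404 — high.
Try y = 1.75 m: A R^(2/3) = 7.963 — ≈ 7.965.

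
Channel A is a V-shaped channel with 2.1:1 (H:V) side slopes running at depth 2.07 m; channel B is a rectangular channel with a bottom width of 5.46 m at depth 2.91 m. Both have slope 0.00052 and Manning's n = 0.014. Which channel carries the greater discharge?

Channel A: For a triangular section with side slope z = 2.1: A = zy² = 2.1×2.07² = 8.998 m²; P = 2y√(1+z²) = 2×2.07×2.326 = 9.629 m. Hydraulic radius R = A/P = 8.998/9.629 = 0.9345 m. Q_A = (1/0.014)·8.998·0.9345^(2/3)·√0.00052 = 14.01 m³/s.
Channel B: Flow area A = b·y = 5.46 × 2.91 = 15.89 m². Wetted perimeter P = b + 2y = 5.46 + 2×2.91 = 11.28 m. Hydraulic radius R = A/P = 15.89/11.28 = 1.409 m. Q_B = (1/0.014)·15.89·1.409^(2/3)·√0.00052 = 32.52 m³/s.
Q_A = 14.01 m³/s vs Q_B = 32.52 m³/s, so channel B carries more.

channel B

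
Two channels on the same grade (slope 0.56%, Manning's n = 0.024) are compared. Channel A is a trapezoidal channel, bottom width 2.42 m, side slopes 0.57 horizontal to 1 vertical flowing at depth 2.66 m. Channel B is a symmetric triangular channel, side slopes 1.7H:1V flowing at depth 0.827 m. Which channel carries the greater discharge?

channel A

Channel A: With bottom width b = 2.42 m and side slope z = 0.57: A = (b + zy)y = (2.42 + 0.57×2.66)×2.66 = 10.47 m²; P = b + 2y√(1+z²) = 2.42 + 2×2.66×1.151 = 8.544 m. Hydraulic radius R = A/P = 10.47/8.544 = 1.226 m. Q_A = (1/0.024)·10.47·1.226^(2/3)·√0.0056 = 37.39 m³/s.
Channel B: For a triangular section with side slope z = 1.7: A = zy² = 1.7×0.827² = 1.163 m²; P = 2y√(1+z²) = 2×0.827×1.972 = 3.262 m. Hydraulic radius R = A/P = 1.163/3.262 = 0.3564 m. Q_B = (1/0.024)·1.163·0.3564^(2/3)·√0.0056 = 1.822 m³/s.
Q_A = 37.39 m³/s vs Q_B = 1.822 m³/s, so channel A carries more.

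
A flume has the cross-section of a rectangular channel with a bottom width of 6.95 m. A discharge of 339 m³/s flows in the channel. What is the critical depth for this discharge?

y_c = 6.24 m

For a rectangular channel, critical depth y_c = (q²/g)^(1/3) where q = Q/b = 339/6.95 = 48.78 m²/s.
So y_c = (48.78²/9.81)^(1/3) = 6.24 m.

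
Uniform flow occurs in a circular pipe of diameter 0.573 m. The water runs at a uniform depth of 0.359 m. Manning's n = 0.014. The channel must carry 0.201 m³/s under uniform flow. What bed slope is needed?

For a circular section of diameter D = 0.573 m at depth y = 0.359 m, the central angle is θ = 2 arccos(1 − 2y/D) = 3.653 rad. Then A = (D²/8)(θ − sin θ) = 0.17 m² and P = Dθ/2 = 1.047 m.
Hydraulic radius R = A/P = 0.17/1.047 = 0.1624 m.
From Manning's equation, S = [nQ / (1 A R^(2/3))]² = [0.014 × 0.201 / (1 × 0.17 × 0.1624^(2/3))]² = 0.00309.

S = 0.00309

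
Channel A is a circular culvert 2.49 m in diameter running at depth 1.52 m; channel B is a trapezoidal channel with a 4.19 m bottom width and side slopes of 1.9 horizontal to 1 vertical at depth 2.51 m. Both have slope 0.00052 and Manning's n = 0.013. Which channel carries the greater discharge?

Channel A: For a circular section of diameter D = 2.49 m at depth y = 1.52 m, the central angle is θ = 2 arccos(1 − 2y/D) = 3.587 rad. Then A = (D²/8)(θ − sin θ) = 3.114 m² and P = Dθ/2 = 4.466 m. Hydraulic radius R = A/P = 3.114/4.466 = 0.6973 m. Q_A = (1/0.013)·3.114·0.6973^(2/3)·√0.00052 = 4.295 m³/s.
Channel B: With bottom width b = 4.19 m and side slope z = 1.9: A = (b + zy)y = (4.19 + 1.9×2.51)×2.51 = 22.49 m²; P = b + 2y√(1+z²) = 4.19 + 2×2.51×2.147 = 14.97 m. Hydraulic radius R = A/P = 22.49/14.97 = 1.502 m. Q_B = (1/0.013)·22.49·1.502^(2/3)·√0.00052 = 51.74 m³/s.
Q_A = 4.295 m³/s vs Q_B = 51.74 m³/s, so channel B carries more.

channel B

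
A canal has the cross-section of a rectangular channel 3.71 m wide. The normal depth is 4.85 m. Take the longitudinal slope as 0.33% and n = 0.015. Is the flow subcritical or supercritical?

Flow area A = b·y = 3.71 × 4.85 = 17.99 m². Wetted perimeter P = b + 2y = 3.71 + 2×4.85 = 13.41 m.
Hydraulic radius R = A/P = 17.99/13.41 = 1.342 m.
V = (1/n) R^(2/3) √S = (1/0.015) × 1.342^(2/3) × √0.0033 = 4.659 m/s. Hydraulic depth D_h = A/T = 17.99/3.71 = 4.85 m.
Froude number Fr = V/√(g·D_h) = 4.659/√(9.81×4.85) = 0.675, which is less than 1, so the flow is subcritical.

subcritical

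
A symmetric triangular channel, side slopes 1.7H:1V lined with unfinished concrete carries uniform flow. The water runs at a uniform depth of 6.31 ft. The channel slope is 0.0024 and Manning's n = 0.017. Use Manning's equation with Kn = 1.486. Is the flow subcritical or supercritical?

subcritical

For a triangular section with side slope z = 1.7: A = zy² = 1.7×6.31² = 67.69 ft²; P = 2y√(1+z²) = 2×6.31×1.972 = 24.89 ft.
Hydraulic radius R = A/P = 67.69/24.89 = 2.719 ft.
V = (1.486/n) R^(2/3) √S = (1.486/0.017) × 2.719^(2/3) × √0.0024 = 8.343 ft/s. Hydraulic depth D_h = A/T = 67.69/21.45 = 3.155 ft.
Froude number Fr = V/√(g·D_h) = 8.343/√(32.2×3.155) = 0.828, which is less than 1, so the flow is subcritical.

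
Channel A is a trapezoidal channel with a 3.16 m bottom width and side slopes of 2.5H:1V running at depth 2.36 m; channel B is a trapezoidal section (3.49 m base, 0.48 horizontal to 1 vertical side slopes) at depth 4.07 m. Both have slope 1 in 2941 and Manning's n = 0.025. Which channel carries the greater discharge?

channel B

Channel A: With bottom width b = 3.16 m and side slope z = 2.5: A = (b + zy)y = (3.16 + 2.5×2.36)×2.36 = 21.38 m²; P = b + 2y√(1+z²) = 3.16 + 2×2.36×2.693 = 15.87 m. Hydraulic radius R = A/P = 21.38/15.87 = 1.347 m. Q_A = (1/0.025)·21.38·1.347^(2/3)·√0.00034 = 19.24 m³/s.
Channel B: With bottom width b = 3.49 m and side slope z = 0.48: A = (b + zy)y = (3.49 + 0.48×4.07)×4.07 = 22.16 m²; P = b + 2y√(1+z²) = 3.49 + 2×4.07×1.109 = 12.52 m. Hydraulic radius R = A/P = 22.16/12.52 = 1.77 m. Q_B = (1/0.025)·22.16·1.77^(2/3)·√0.00034 = 23.91 m³/s.
Q_A = 19.24 m³/s vs Q_B = 23.91 m³/s, so channel B carries more.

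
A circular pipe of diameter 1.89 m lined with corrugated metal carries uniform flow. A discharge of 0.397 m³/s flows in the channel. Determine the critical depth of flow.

y_c = 0.296 m

At critical depth, Q² T / (g A³) = 1, i.e. A³/T = Q²/g = 0.397²/9.81 = 0.01607.
Try y = 0.357 m: A³/T = 0.03369 — high.
Try y = 0.296 m: A³/T = 0.01614 — ≈ 0.01607.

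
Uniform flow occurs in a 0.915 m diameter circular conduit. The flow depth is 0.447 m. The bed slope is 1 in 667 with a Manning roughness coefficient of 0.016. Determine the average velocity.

For a circular section of diameter D = 0.915 m at depth y = 0.447 m, the central angle is θ = 2 arccos(1 − 2y/D) = 3.096 rad. Then A = (D²/8)(θ − sin θ) = 0.3192 m² and P = Dθ/2 = 1.416 m.
Hydraulic radius R = A/P = 0.3192/1.416 = 0.2254 m.
From Manning's equation, V = (1/n) R^(2/3) S^(1/2) = (1/0.016) × 0.2254^(2/3) × 0.001499^(1/2) = 0.896 m/s.

V = 0.896 m/s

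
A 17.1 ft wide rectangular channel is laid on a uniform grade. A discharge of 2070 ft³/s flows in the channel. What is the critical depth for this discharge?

y_c = 7.69 ft

For a rectangular channel, critical depth y_c = (q²/g)^(1/3) where q = Q/b = 2070/17.1 = 121.1 ft²/s.
So y_c = (121.1²/32.2)^(1/3) = 7.69 ft.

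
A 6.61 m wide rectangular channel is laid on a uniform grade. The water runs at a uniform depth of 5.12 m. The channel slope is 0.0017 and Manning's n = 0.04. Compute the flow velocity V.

V = 1.64 m/s

Flow area A = b·y = 6.61 × 5.12 = 33.84 m². Wetted perimeter P = b + 2y = 6.61 + 2×5.12 = 16.85 m.
Hydraulic radius R = A/P = 33.84/16.85 = 2.008 m.
From Manning's equation, V = (1/n) R^(2/3) S^(1/2) = (1/0.04) × 2.008^(2/3) × 0.0017^(1/2) = 1.64 m/s.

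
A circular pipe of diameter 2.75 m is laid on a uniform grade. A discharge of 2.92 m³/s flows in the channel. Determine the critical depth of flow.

At critical depth, Q² T / (g A³) = 1, i.e. A³/T = Q²/g = 2.92²/9.81 = 0.8692.
At y = 0.575 m: A³/T = 0.3272 — short.
At y = 0.739 m: A³/T = 0.8709 — close enough.

y_c = 0.739 m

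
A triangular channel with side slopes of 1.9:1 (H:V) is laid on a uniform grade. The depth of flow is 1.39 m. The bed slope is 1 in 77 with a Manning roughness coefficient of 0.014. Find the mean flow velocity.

For a triangular section with side slope z = 1.9: A = zy² = 1.9×1.39² = 3.671 m²; P = 2y√(1+z²) = 2×1.39×2.147 = 5.969 m.
Hydraulic radius R = A/P = 3.671/5.969 = 0.615 m.
From Manning's equation, V = (1/n) R^(2/3) S^(1/2) = (1/0.014) × 0.615^(2/3) × 0.01299^(1/2) = 5.89 m/s.

V = 5.89 m/s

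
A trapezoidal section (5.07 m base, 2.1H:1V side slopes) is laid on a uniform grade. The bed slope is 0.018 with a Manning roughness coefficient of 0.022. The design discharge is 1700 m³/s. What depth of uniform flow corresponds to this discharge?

Manning's equation rearranged: A R^(2/3) = nQ / (1·√S) = 0.022 × 1700 / (√0.018) = 278.8.
Trying y = 4.64 m: A R^(2/3) = 129.3 — too small.
Trying y = 6.51 m: A R^(2/3) = 278.6 — matches.

y_n = 6.51 m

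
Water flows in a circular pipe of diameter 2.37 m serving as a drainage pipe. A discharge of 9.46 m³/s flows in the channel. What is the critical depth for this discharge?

y_c = 1.42 m

At critical depth, Q² T / (g A³) = 1, i.e. A³/T = Q²/g = 9.46²/9.81 = 9.122.
Try y = 1.57 m: A³/T = 13.32 — over.
Try y = 1.02 m: A³/T = 2.552 — short.
Try y = 1.42 m: A³/T = 9.041 — matches.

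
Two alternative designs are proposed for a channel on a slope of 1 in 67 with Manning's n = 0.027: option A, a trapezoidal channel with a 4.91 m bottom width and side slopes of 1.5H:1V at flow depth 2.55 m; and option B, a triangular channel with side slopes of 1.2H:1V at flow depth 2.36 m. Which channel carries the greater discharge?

channel A

Channel A: With bottom width b = 4.91 m and side slope z = 1.5: A = (b + zy)y = (4.91 + 1.5×2.55)×2.55 = 22.27 m²; P = b + 2y√(1+z²) = 4.91 + 2×2.55×1.803 = 14.1 m. Hydraulic radius R = A/P = 22.27/14.1 = 1.579 m. Q_A = (1/0.027)·22.27·1.579^(2/3)·√0.01493 = 136.7 m³/s.
Channel B: For a triangular section with side slope z = 1.2: A = zy² = 1.2×2.36² = 6.684 m²; P = 2y√(1+z²) = 2×2.36×1.562 = 7.373 m. Hydraulic radius R = A/P = 6.684/7.373 = 0.9065 m. Q_B = (1/0.027)·6.684·0.9065^(2/3)·√0.01493 = 28.33 m³/s.
Q_A = 136.7 m³/s vs Q_B = 28.33 m³/s, so channel A carries more.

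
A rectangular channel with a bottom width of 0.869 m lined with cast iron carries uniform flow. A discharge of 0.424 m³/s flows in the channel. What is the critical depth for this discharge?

For a rectangular channel, critical depth y_c = (q²/g)^(1/3) where q = Q/b = 0.424/0.869 = 0.4879 m²/s.
So y_c = (0.4879²/9.81)^(1/3) = 0.29 m.

y_c = 0.29 m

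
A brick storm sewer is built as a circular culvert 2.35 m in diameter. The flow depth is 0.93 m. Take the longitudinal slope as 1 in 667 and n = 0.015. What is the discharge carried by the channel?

For a circular section of diameter D = 2.35 m at depth y = 0.93 m, the central angle is θ = 2 arccos(1 − 2y/D) = 2.721 rad. Then A = (D²/8)(θ − sin θ) = 1.597 m² and P = Dθ/2 = 3.198 m.
Hydraulic radius R = A/P = 1.597/3.198 = 0.4995 m.
Manning's equation: Q = (1/n) A R^(2/3) S^(1/2) = (1/0.015) × 1.597 × 0.4995^(2/3) × 0.001499^(1/2) = 2.6 m³/s.

Q = 2.6 m³/s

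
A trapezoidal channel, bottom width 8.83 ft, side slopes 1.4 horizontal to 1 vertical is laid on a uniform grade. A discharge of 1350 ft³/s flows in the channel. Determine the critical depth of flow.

y_c = 6.44 ft

At critical depth, Q² T / (g A³) = 1, i.e. A³/T = Q²/g = 1350²/32.2 = 56600.
Try y = 7.49 ft: A³/T = 101600 — too large.
Try y = 6.44 ft: A³/T = 56510 — matches.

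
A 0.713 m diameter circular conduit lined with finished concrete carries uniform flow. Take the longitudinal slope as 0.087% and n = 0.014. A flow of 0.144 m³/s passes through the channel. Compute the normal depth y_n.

Manning's equation rearranged: A R^(2/3) = nQ / (1·√S) = 0.014 × 0.144 / (√0.00087) = 0.06835.
Trying y = 0.333 m: A R^(2/3) = 0.05623 — short.
Trying y = 0.432 m: A R^(2/3) = 0.08624 — over.
Trying y = 0.373 m: A R^(2/3) = 0.06823 — close enough.

y_n = 0.373 m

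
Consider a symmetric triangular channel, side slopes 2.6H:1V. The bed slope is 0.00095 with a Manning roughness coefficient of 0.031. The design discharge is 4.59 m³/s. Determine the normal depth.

y_n = 1.5 m

Manning's equation rearranged: A R^(2/3) = nQ / (1·√S) = 0.031 × 4.59 / (√0.00095) = 4.616.
Try y = 1.15 m: A R^(2/3) = 2.271 — low.
Try y = 1.5 m: A R^(2/3) = 4.612 — close enough.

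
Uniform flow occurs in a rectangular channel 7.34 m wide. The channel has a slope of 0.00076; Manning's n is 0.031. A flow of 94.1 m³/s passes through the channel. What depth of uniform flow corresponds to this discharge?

y_n = 7.83 m

Manning's equation rearranged: A R^(2/3) = nQ / (1·√S) = 0.031 × 94.1 / (√0.00076) = 105.8.
Trying y = 5.36 m: A R^(2/3) = 66.11 — short.
Trying y = 9.57 m: A R^(2/3) = 134.6 — over.
Trying y = 7.83 m: A R^(2/3) = 105.8 — matches.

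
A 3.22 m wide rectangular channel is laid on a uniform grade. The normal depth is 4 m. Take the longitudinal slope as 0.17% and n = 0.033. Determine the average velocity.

V = 1.37 m/s

Flow area A = b·y = 3.22 × 4 = 12.88 m². Wetted perimeter P = b + 2y = 3.22 + 2×4 = 11.22 m.
Hydraulic radius R = A/P = 12.88/11.22 = 1.148 m.
From Manning's equation, V = (1/n) R^(2/3) S^(1/2) = (1/0.033) × 1.148^(2/3) × 0.0017^(1/2) = 1.37 m/s.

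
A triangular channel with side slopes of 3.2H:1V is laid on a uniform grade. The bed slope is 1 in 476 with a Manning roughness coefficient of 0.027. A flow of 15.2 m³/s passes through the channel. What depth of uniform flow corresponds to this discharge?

Manning's equation rearranged: A R^(2/3) = nQ / (1·√S) = 0.027 × 15.2 / (√0.002101) = 8.954.
Try y = 1.21 m: A R^(2/3) = 3.249 — low.
Try y = 2.03 m: A R^(2/3) = 12.91 — high.
Try y = 1.77 m: A R^(2/3) = 8.959 — close enough.

y_n = 1.77 m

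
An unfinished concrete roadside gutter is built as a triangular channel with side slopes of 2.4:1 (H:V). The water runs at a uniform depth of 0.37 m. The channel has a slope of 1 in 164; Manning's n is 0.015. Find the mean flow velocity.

V = 1.6 m/s

For a triangular section with side slope z = 2.4: A = zy² = 2.4×0.37² = 0.3286 m²; P = 2y√(1+z²) = 2×0.37×2.6 = 1.924 m.
Hydraulic radius R = A/P = 0.3286/1.924 = 0.1708 m.
From Manning's equation, V = (1/n) R^(2/3) S^(1/2) = (1/0.015) × 0.1708^(2/3) × 0.006098^(1/2) = 1.6 m/s.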